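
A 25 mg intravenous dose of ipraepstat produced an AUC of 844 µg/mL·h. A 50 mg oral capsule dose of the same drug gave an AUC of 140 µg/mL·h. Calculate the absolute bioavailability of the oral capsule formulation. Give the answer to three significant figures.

F = (AUC_ev / D_ev) / (AUC_iv / D_iv)
  = (140/50) / (844/25)
  = 2.8 / 33.76 = 0.0829

F = 0.0829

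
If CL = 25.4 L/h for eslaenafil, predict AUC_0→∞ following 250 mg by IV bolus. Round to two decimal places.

AUC = 9.84 mg/L·h

AUC_0→∞ = Dose_iv / CL
        = 250 / 25.4 = 9.84252 mg/L·h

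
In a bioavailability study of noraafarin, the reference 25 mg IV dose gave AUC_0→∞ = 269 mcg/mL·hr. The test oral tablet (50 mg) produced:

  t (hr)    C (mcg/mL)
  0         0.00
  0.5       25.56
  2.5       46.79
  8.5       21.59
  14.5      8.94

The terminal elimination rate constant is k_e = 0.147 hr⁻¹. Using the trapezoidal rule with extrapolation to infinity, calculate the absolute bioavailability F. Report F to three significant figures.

F = 0.811

Trapezoidal AUC_0→14.5 (oral tablet):
  [0→0.5]: (0.00+25.56)/2 × 0.5 = 6.39
  [0.5→2.5]: (25.56+46.79)/2 × 2 = 72.35
  [2.5→8.5]: (46.79+21.59)/2 × 6 = 205.14
  [8.5→14.5]: (21.59+8.94)/2 × 6 = 91.59
  Sum = 375.47 mcg/mL·hr
Tail: C_last/k_e = 8.94/0.147 = 60.816
AUC_0→∞ (oral tablet) = 375.47 + 60.816 = 436.286 mcg/mL·hr
F = (AUC_ev/D_ev)/(AUC_iv/D_iv) = (436.286/50)/(269/25) = 8.72572/10.76 = 0.8109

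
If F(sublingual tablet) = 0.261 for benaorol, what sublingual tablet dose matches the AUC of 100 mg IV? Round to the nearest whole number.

For equal systemic exposure: F × D_ev = D_iv
D_ev = D_iv / F = 100 / 0.261 = 383.142 mg

D_sublingual = 383 mg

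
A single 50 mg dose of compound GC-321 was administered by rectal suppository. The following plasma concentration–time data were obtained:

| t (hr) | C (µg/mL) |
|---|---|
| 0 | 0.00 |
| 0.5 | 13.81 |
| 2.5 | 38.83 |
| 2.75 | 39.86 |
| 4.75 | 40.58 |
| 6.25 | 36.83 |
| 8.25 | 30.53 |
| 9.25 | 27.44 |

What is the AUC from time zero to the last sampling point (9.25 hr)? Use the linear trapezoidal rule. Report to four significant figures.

AUC = 300.8 µg/mL·hr

Trapezoidal AUC_0→9.25:
  [0→0.5]: (0.00+13.81)/2 × 0.5 = 3.4525
  [0.5→2.5]: (13.81+38.83)/2 × 2 = 52.64
  [2.5→2.75]: (38.83+39.86)/2 × 0.25 = 9.83625
  [2.75→4.75]: (39.86+40.58)/2 × 2 = 80.44
  [4.75→6.25]: (40.58+36.83)/2 × 1.5 = 58.0575
  [6.25→8.25]: (36.83+30.53)/2 × 2 = 67.36
  [8.25→9.25]: (30.53+27.44)/2 × 1 = 28.985
  Sum = 300.77125 µg/mL·hr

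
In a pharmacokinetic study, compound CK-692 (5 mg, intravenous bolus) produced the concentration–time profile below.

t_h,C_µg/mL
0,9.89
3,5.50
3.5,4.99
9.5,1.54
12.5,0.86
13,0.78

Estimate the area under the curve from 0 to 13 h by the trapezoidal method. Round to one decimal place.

AUC = 49.3 µg/mL·h

Trapezoidal AUC_0→13:
  [0→3]: (9.89+5.50)/2 × 3 = 23.085
  [3→3.5]: (5.50+4.99)/2 × 0.5 = 2.6225
  [3.5→9.5]: (4.99+1.54)/2 × 6 = 19.59
  [9.5→12.5]: (1.54+0.86)/2 × 3 = 3.6
  [12.5→13]: (0.86+0.78)/2 × 0.5 = 0.41
  Sum = 49.3075 µg/mL·h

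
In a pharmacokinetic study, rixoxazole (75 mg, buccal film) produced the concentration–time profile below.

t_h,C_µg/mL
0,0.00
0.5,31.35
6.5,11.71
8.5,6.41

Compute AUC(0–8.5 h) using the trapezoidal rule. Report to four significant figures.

Trapezoidal AUC_0→8.5:
  [0→0.5]: (0.00+31.35)/2 × 0.5 = 7.8375
  [0.5→6.5]: (31.35+11.71)/2 × 6 = 129.18
  [6.5→8.5]: (11.71+6.41)/2 × 2 = 18.12
  Sum = 155.1375 µg/mL·h

AUC = 155.1 µg/mL·h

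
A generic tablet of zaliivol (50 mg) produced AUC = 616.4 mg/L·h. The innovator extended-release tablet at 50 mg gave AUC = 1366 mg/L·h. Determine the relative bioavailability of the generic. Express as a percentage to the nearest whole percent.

F_rel = 45%

F_rel = (AUC_test/D_test) / (AUC_ref/D_ref)
      = (616.4/50) / (1366/50)
      = 12.328 / 27.32 = 0.4512 = 45.12%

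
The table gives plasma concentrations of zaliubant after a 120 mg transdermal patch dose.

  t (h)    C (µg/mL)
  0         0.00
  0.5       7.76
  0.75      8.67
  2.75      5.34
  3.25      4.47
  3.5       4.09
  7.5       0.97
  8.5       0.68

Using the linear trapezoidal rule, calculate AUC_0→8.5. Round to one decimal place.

Trapezoidal AUC_0→8.5:
  [0→0.5]: (0.00+7.76)/2 × 0.5 = 1.94
  [0.5→0.75]: (7.76+8.67)/2 × 0.25 = 2.05375
  [0.75→2.75]: (8.67+5.34)/2 × 2 = 14.01
  [2.75→3.25]: (5.34+4.47)/2 × 0.5 = 2.4525
  [3.25→3.5]: (4.47+4.09)/2 × 0.25 = 1.07
  [3.5→7.5]: (4.09+0.97)/2 × 4 = 10.12
  [7.5→8.5]: (0.97+0.68)/2 × 1 = 0.825
  Sum = 32.47125 µg/mL·h

AUC = 32.5 µg/mL·h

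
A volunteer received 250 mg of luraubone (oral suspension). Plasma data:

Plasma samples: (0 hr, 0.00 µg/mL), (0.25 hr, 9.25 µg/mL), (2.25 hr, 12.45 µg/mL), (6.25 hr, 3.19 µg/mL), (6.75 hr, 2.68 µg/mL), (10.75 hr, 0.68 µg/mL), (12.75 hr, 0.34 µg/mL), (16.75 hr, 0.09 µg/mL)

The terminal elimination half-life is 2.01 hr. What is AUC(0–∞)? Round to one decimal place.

Trapezoidal AUC_0→16.75:
  [0→0.25]: (0.00+9.25)/2 × 0.25 = 1.15625
  [0.25→2.25]: (9.25+12.45)/2 × 2 = 21.7
  [2.25→6.25]: (12.45+3.19)/2 × 4 = 31.28
  [6.25→6.75]: (3.19+2.68)/2 × 0.5 = 1.4675
  [6.75→10.75]: (2.68+0.68)/2 × 4 = 6.72
  [10.75→12.75]: (0.68+0.34)/2 × 2 = 1.02
  [12.75→16.75]: (0.34+0.09)/2 × 4 = 0.86
  Sum = 64.20375 µg/mL·hr
k_e = ln2 / t½ = 0.693147 / 2.01 = 0.3448 hr^-1
Extrapolated tail: C_last / k_e = 0.09 / 0.3448 = 0.261
AUC_0→∞ = 64.20375 + 0.261 = 64.46475 µg/mL·hr

AUC = 64.5 µg/mL·hr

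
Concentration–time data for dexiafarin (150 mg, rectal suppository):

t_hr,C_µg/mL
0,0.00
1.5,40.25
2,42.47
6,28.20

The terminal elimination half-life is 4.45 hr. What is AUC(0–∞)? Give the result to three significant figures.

Trapezoidal AUC_0→6:
  [0→1.5]: (0.00+40.25)/2 × 1.5 = 30.1875
  [1.5→2]: (40.25+42.47)/2 × 0.5 = 20.68
  [2→6]: (42.47+28.20)/2 × 4 = 141.34
  Sum = 192.2075 µg/mL·hr
k_e = ln2 / t½ = 0.693147 / 4.45 = 0.1558 hr^-1
Extrapolated tail: C_last / k_e = 28.20 / 0.1558 = 181.001
AUC_0→∞ = 192.2075 + 181.001 = 373.2085 µg/mL·hr

AUC = 373 µg/mL·hr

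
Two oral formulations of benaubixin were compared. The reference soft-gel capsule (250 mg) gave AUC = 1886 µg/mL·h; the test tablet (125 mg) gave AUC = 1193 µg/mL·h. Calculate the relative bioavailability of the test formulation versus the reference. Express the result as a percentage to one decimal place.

F_rel = 126.5%

F_rel = (AUC_test/D_test) / (AUC_ref/D_ref)
      = (1193/125) / (1886/250)
      = 9.544 / 7.544 = 1.2651 = 126.51%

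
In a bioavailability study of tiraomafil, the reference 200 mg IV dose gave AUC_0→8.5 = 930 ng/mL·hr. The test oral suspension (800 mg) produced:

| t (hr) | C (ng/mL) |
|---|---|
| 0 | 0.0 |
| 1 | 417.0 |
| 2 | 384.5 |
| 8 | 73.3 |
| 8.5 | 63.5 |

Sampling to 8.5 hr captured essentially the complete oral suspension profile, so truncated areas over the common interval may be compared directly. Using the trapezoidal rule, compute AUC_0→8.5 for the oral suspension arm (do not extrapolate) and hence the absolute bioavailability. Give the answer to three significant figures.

F = 0.542

Trapezoidal AUC_0→8.5 (oral suspension):
  [0→1]: (0.0+417.0)/2 × 1 = 208.5
  [1→2]: (417.0+384.5)/2 × 1 = 400.75
  [2→8]: (384.5+73.3)/2 × 6 = 1373.4
  [8→8.5]: (73.3+63.5)/2 × 0.5 = 34.2
  Sum = 2016.85 ng/mL·hr
F = (AUC_ev/D_ev)/(AUC_iv/D_iv) = (2016.85/800)/(930/200) = 2.5210625/4.65 = 0.5422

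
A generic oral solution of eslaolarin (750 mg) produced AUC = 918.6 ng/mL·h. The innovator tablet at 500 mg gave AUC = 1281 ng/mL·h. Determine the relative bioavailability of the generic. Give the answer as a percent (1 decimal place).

F_rel = 47.8%

F_rel = (AUC_test/D_test) / (AUC_ref/D_ref)
      = (918.6/750) / (1281/500)
      = 1.2248 / 2.562 = 0.4781 = 47.81%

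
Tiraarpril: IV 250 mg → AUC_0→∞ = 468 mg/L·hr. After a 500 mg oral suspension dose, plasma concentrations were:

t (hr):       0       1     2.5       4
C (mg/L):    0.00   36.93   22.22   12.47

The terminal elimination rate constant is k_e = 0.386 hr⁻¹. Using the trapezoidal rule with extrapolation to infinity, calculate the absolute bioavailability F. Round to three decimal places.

Trapezoidal AUC_0→4 (oral suspension):
  [0→1]: (0.00+36.93)/2 × 1 = 18.465
  [1→2.5]: (36.93+22.22)/2 × 1.5 = 44.3625
  [2.5→4]: (22.22+12.47)/2 × 1.5 = 26.0175
  Sum = 88.845 mg/L·hr
Tail: C_last/k_e = 12.47/0.386 = 32.306
AUC_0→∞ (oral suspension) = 88.845 + 32.306 = 121.151 mg/L·hr
F = (AUC_ev/D_ev)/(AUC_iv/D_iv) = (121.151/500)/(468/250) = 0.242302/1.872 = 0.1294

F = 0.129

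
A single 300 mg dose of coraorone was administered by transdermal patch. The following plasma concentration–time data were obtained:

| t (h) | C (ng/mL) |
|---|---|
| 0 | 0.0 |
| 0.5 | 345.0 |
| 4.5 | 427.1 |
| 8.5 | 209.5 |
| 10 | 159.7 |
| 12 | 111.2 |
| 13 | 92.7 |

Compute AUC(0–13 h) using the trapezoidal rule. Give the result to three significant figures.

Trapezoidal AUC_0→13:
  [0→0.5]: (0.0+345.0)/2 × 0.5 = 86.25
  [0.5→4.5]: (345.0+427.1)/2 × 4 = 1544.2
  [4.5→8.5]: (427.1+209.5)/2 × 4 = 1273.2
  [8.5→10]: (209.5+159.7)/2 × 1.5 = 276.9
  [10→12]: (159.7+111.2)/2 × 2 = 270.9
  [12→13]: (111.2+92.7)/2 × 1 = 101.95
  Sum = 3553.4 ng/mL·h

AUC = 3550 ng/mL·h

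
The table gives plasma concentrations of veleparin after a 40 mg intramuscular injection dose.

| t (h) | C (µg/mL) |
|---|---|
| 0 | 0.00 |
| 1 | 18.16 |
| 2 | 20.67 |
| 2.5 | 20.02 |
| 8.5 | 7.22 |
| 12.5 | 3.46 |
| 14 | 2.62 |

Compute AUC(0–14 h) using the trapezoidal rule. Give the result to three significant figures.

AUC = 146 µg/mL·h

Trapezoidal AUC_0→14:
  [0→1]: (0.00+18.16)/2 × 1 = 9.08
  [1→2]: (18.16+20.67)/2 × 1 = 19.415
  [2→2.5]: (20.67+20.02)/2 × 0.5 = 10.1725
  [2.5→8.5]: (20.02+7.22)/2 × 6 = 81.72
  [8.5→12.5]: (7.22+3.46)/2 × 4 = 21.36
  [12.5→14]: (3.46+2.62)/2 × 1.5 = 4.56
  Sum = 146.3075 µg/mL·h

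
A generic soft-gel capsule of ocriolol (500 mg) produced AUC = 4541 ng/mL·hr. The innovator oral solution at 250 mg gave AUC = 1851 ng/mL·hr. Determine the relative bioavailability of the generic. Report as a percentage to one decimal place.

F_rel = 122.7%

F_rel = (AUC_test/D_test) / (AUC_ref/D_ref)
      = (4541/500) / (1851/250)
      = 9.082 / 7.404 = 1.2266 = 122.66%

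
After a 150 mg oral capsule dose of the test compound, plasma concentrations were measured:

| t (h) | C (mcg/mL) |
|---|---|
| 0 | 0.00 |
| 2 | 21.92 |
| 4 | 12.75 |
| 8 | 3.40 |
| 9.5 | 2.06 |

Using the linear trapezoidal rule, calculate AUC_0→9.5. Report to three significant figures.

AUC = 93.0 mcg/mL·h

Trapezoidal AUC_0→9.5:
  [0→2]: (0.00+21.92)/2 × 2 = 21.92
  [2→4]: (21.92+12.75)/2 × 2 = 34.67
  [4→8]: (12.75+3.40)/2 × 4 = 32.3
  [8→9.5]: (3.40+2.06)/2 × 1.5 = 4.095
  Sum = 92.985 mcg/mL·h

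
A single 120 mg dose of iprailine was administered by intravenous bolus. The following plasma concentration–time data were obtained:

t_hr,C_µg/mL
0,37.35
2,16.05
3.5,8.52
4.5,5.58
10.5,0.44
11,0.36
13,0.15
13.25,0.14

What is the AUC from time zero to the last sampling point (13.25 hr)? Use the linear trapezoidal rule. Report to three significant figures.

Trapezoidal AUC_0→13.25:
  [0→2]: (37.35+16.05)/2 × 2 = 53.4
  [2→3.5]: (16.05+8.52)/2 × 1.5 = 18.4275
  [3.5→4.5]: (8.52+5.58)/2 × 1 = 7.05
  [4.5→10.5]: (5.58+0.44)/2 × 6 = 18.06
  [10.5→11]: (0.44+0.36)/2 × 0.5 = 0.2
  [11→13]: (0.36+0.15)/2 × 2 = 0.51
  [13→13.25]: (0.15+0.14)/2 × 0.25 = 0.03625
  Sum = 97.68375 µg/mL·hr

AUC = 97.7 µg/mL·hr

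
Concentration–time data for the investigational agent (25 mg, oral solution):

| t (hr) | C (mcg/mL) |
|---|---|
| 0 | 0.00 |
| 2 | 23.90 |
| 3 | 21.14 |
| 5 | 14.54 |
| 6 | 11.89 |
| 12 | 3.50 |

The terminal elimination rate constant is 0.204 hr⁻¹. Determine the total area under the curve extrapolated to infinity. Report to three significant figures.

Trapezoidal AUC_0→12:
  [0→2]: (0.00+23.90)/2 × 2 = 23.9
  [2→3]: (23.90+21.14)/2 × 1 = 22.52
  [3→5]: (21.14+14.54)/2 × 2 = 35.68
  [5→6]: (14.54+11.89)/2 × 1 = 13.215
  [6→12]: (11.89+3.50)/2 × 6 = 46.17
  Sum = 141.485 mcg/mL·hr
Extrapolated tail: C_last / k_e = 3.50 / 0.204 = 17.157
AUC_0→∞ = 141.485 + 17.157 = 158.642 mcg/mL·hr

AUC = 159 mcg/mL·hr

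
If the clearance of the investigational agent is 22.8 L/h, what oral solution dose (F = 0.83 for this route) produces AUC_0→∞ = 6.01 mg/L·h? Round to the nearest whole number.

Dose = 165 mg

Dose = CL × AUC_0→∞ / F
     = 22.8 × 6.01 / 0.83 = 165.094 mg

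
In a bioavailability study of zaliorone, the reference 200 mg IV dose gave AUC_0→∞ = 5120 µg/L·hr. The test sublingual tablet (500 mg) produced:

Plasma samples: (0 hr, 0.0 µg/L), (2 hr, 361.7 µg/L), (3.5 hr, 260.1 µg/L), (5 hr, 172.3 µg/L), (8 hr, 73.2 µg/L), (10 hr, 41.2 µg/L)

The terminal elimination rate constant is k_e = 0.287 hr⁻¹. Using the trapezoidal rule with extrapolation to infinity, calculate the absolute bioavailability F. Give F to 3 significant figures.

F = 0.139

Trapezoidal AUC_0→10 (sublingual tablet):
  [0→2]: (0.0+361.7)/2 × 2 = 361.7
  [2→3.5]: (361.7+260.1)/2 × 1.5 = 466.35
  [3.5→5]: (260.1+172.3)/2 × 1.5 = 324.3
  [5→8]: (172.3+73.2)/2 × 3 = 368.25
  [8→10]: (73.2+41.2)/2 × 2 = 114.4
  Sum = 1635.0 µg/L·hr
Tail: C_last/k_e = 41.2/0.287 = 143.554
AUC_0→∞ (sublingual tablet) = 1635.0 + 143.554 = 1778.554 µg/L·hr
F = (AUC_ev/D_ev)/(AUC_iv/D_iv) = (1778.554/500)/(5120/200) = 3.557108/25.6 = 0.1389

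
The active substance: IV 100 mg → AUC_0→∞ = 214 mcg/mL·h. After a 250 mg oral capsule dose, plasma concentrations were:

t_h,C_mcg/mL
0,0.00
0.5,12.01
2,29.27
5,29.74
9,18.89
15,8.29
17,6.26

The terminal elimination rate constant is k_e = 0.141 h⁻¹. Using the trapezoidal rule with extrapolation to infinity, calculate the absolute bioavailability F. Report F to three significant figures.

F = 0.673

Trapezoidal AUC_0→17 (oral capsule):
  [0→0.5]: (0.00+12.01)/2 × 0.5 = 3.0025
  [0.5→2]: (12.01+29.27)/2 × 1.5 = 30.96
  [2→5]: (29.27+29.74)/2 × 3 = 88.515
  [5→9]: (29.74+18.89)/2 × 4 = 97.26
  [9→15]: (18.89+8.29)/2 × 6 = 81.54
  [15→17]: (8.29+6.26)/2 × 2 = 14.55
  Sum = 315.8275 mcg/mL·h
Tail: C_last/k_e = 6.26/0.141 = 44.397
AUC_0→∞ (oral capsule) = 315.8275 + 44.397 = 360.2245 mcg/mL·h
F = (AUC_ev/D_ev)/(AUC_iv/D_iv) = (360.2245/250)/(214/100) = 1.440898/2.14 = 0.6733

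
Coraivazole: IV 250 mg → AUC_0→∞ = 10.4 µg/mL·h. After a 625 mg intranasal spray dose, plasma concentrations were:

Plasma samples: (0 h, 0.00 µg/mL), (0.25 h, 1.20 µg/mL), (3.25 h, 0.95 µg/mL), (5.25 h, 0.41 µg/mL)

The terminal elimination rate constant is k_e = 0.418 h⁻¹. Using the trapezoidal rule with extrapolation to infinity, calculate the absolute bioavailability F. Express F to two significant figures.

F = 0.22

Trapezoidal AUC_0→5.25 (intranasal spray):
  [0→0.25]: (0.00+1.20)/2 × 0.25 = 0.15
  [0.25→3.25]: (1.20+0.95)/2 × 3 = 3.225
  [3.25→5.25]: (0.95+0.41)/2 × 2 = 1.36
  Sum = 4.735 µg/mL·h
Tail: C_last/k_e = 0.41/0.418 = 0.981
AUC_0→∞ (intranasal spray) = 4.735 + 0.981 = 5.716 µg/mL·h
F = (AUC_ev/D_ev)/(AUC_iv/D_iv) = (5.716/625)/(10.4/250) = 0.0091456/0.0416 = 0.2198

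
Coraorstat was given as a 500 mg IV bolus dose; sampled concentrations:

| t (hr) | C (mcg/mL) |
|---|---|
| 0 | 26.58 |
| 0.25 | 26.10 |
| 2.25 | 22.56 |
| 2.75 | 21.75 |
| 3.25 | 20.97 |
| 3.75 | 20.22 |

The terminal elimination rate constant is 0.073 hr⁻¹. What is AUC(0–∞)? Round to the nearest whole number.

Trapezoidal AUC_0→3.75:
  [0→0.25]: (26.58+26.10)/2 × 0.25 = 6.585
  [0.25→2.25]: (26.10+22.56)/2 × 2 = 48.66
  [2.25→2.75]: (22.56+21.75)/2 × 0.5 = 11.0775
  [2.75→3.25]: (21.75+20.97)/2 × 0.5 = 10.68
  [3.25→3.75]: (20.97+20.22)/2 × 0.5 = 10.2975
  Sum = 87.3 mcg/mL·hr
Extrapolated tail: C_last / k_e = 20.22 / 0.073 = 276.986
AUC_0→∞ = 87.3 + 276.986 = 364.286 mcg/mL·hr

AUC = 364 mcg/mL·hr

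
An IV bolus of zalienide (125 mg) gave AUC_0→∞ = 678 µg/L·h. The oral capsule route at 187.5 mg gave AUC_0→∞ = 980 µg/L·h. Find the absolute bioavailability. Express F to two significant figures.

F = 0.96

F = (AUC_ev / D_ev) / (AUC_iv / D_iv)
  = (980/187.5) / (678/125)
  = 5.22667 / 5.424 = 0.9636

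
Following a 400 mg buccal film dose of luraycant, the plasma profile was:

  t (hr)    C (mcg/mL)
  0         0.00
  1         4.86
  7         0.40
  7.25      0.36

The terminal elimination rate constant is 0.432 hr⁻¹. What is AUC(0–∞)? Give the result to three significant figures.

Trapezoidal AUC_0→7.25:
  [0→1]: (0.00+4.86)/2 × 1 = 2.43
  [1→7]: (4.86+0.40)/2 × 6 = 15.78
  [7→7.25]: (0.40+0.36)/2 × 0.25 = 0.095
  Sum = 18.305 mcg/mL·hr
Extrapolated tail: C_last / k_e = 0.36 / 0.432 = 0.833
AUC_0→∞ = 18.305 + 0.833 = 19.138 mcg/mL·hr

AUC = 19.1 mcg/mL·hr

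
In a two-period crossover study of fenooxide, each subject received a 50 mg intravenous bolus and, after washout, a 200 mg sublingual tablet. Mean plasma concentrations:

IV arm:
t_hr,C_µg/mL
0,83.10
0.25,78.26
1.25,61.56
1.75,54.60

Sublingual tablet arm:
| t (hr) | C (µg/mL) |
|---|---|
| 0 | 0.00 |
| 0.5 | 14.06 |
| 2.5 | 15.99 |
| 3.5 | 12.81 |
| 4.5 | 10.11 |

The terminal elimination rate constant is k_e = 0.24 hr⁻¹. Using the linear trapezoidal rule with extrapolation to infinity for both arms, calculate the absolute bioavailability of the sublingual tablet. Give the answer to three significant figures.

Trapezoidal AUC_0→1.75 (IV):
  [0→0.25]: (83.10+78.26)/2 × 0.25 = 20.17
  [0.25→1.25]: (78.26+61.56)/2 × 1 = 69.91
  [1.25→1.75]: (61.56+54.60)/2 × 0.5 = 29.04
  Sum = 119.12 µg/mL·hr
IV tail: 54.60/0.24 = 227.500; AUC_iv,0→∞ = 119.12 + 227.500 = 346.62 µg/mL·hr
Trapezoidal AUC_0→4.5 (sublingual tablet):
  [0→0.5]: (0.00+14.06)/2 × 0.5 = 3.515
  [0.5→2.5]: (14.06+15.99)/2 × 2 = 30.05
  [2.5→3.5]: (15.99+12.81)/2 × 1 = 14.4
  [3.5→4.5]: (12.81+10.11)/2 × 1 = 11.46
  Sum = 59.425 µg/mL·hr
sublingual tablet tail: 10.11/0.24 = 42.125; AUC_ev,0→∞ = 59.425 + 42.125 = 101.55 µg/mL·hr
F = (AUC_ev/D_ev)/(AUC_iv/D_iv) = (101.55/200)/(346.62/50) = 0.50775/6.9324 = 0.0732

F = 0.0732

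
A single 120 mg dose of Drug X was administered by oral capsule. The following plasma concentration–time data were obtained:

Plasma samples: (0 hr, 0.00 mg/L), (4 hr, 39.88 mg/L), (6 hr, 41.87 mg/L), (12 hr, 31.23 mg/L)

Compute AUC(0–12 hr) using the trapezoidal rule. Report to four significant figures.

AUC = 380.8 mg/L·hr

Trapezoidal AUC_0→12:
  [0→4]: (0.00+39.88)/2 × 4 = 79.76
  [4→6]: (39.88+41.87)/2 × 2 = 81.75
  [6→12]: (41.87+31.23)/2 × 6 = 219.3
  Sum = 380.81 mg/L·hr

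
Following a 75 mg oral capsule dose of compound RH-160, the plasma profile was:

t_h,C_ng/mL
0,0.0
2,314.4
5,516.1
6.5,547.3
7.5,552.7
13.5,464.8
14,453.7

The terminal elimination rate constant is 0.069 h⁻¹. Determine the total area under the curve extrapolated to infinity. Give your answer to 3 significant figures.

Trapezoidal AUC_0→14:
  [0→2]: (0.0+314.4)/2 × 2 = 314.4
  [2→5]: (314.4+516.1)/2 × 3 = 1245.75
  [5→6.5]: (516.1+547.3)/2 × 1.5 = 797.55
  [6.5→7.5]: (547.3+552.7)/2 × 1 = 550.0
  [7.5→13.5]: (552.7+464.8)/2 × 6 = 3052.5
  [13.5→14]: (464.8+453.7)/2 × 0.5 = 229.625
  Sum = 6189.825 ng/mL·h
Extrapolated tail: C_last / k_e = 453.7 / 0.069 = 6575.362
AUC_0→∞ = 6189.825 + 6575.362 = 12765.187 ng/mL·h

AUC = 12800 ng/mL·h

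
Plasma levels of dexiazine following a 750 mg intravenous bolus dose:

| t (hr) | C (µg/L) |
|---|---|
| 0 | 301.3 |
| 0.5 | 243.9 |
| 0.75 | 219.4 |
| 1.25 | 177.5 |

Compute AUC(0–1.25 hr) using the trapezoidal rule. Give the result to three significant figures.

Trapezoidal AUC_0→1.25:
  [0→0.5]: (301.3+243.9)/2 × 0.5 = 136.3
  [0.5→0.75]: (243.9+219.4)/2 × 0.25 = 57.9125
  [0.75→1.25]: (219.4+177.5)/2 × 0.5 = 99.225
  Sum = 293.4375 µg/L·hr

AUC = 293 µg/L·hr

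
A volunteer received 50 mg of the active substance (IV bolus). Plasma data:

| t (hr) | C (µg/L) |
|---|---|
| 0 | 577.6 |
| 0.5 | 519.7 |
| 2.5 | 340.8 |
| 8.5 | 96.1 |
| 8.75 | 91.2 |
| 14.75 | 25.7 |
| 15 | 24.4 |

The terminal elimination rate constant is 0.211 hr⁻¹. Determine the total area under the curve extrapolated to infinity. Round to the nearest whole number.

AUC = 2942 µg/L·hr

Trapezoidal AUC_0→15:
  [0→0.5]: (577.6+519.7)/2 × 0.5 = 274.325
  [0.5→2.5]: (519.7+340.8)/2 × 2 = 860.5
  [2.5→8.5]: (340.8+96.1)/2 × 6 = 1310.7
  [8.5→8.75]: (96.1+91.2)/2 × 0.25 = 23.4125
  [8.75→14.75]: (91.2+25.7)/2 × 6 = 350.7
  [14.75→15]: (25.7+24.4)/2 × 0.25 = 6.2625
  Sum = 2825.9 µg/L·hr
Extrapolated tail: C_last / k_e = 24.4 / 0.211 = 115.640
AUC_0→∞ = 2825.9 + 115.640 = 2941.54 µg/L·hr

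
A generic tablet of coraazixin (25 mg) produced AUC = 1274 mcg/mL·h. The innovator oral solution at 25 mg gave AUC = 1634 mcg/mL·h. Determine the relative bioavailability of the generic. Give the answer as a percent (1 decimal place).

F_rel = 78.0%

F_rel = (AUC_test/D_test) / (AUC_ref/D_ref)
      = (1274/25) / (1634/25)
      = 50.96 / 65.36 = 0.7797 = 77.97%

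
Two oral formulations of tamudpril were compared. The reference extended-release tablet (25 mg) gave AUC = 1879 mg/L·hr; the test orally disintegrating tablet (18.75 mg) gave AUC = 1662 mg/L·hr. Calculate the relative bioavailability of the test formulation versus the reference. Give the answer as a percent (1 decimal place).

F_rel = (AUC_test/D_test) / (AUC_ref/D_ref)
      = (1662/18.75) / (1879/25)
      = 88.64 / 75.16 = 1.1794 = 117.94%

F_rel = 117.9%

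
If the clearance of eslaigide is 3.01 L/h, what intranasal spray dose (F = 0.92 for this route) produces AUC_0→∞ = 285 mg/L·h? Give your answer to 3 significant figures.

Dose = 932 mg

Dose = CL × AUC_0→∞ / F
     = 3.01 × 285 / 0.92 = 932.446 mg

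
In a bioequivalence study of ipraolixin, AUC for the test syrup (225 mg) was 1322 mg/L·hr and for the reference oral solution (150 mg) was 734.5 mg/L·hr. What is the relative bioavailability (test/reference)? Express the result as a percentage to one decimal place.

F_rel = (AUC_test/D_test) / (AUC_ref/D_ref)
      = (1322/225) / (734.5/150)
      = 5.87556 / 4.89667 = 1.1999 = 119.99%

F_rel = 120.0%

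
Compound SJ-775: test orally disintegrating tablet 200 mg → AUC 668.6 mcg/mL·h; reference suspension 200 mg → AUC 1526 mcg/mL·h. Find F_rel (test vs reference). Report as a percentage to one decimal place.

F_rel = 43.8%

F_rel = (AUC_test/D_test) / (AUC_ref/D_ref)
      = (668.6/200) / (1526/200)
      = 3.343 / 7.63 = 0.4381 = 43.81%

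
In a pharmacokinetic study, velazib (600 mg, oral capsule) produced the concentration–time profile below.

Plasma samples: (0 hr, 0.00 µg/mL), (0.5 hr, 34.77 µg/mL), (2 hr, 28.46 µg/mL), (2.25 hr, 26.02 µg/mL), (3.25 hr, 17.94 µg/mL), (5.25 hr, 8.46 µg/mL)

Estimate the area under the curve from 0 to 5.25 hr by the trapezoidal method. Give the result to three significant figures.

AUC = 111 µg/mL·hr

Trapezoidal AUC_0→5.25:
  [0→0.5]: (0.00+34.77)/2 × 0.5 = 8.6925
  [0.5→2]: (34.77+28.46)/2 × 1.5 = 47.4225
  [2→2.25]: (28.46+26.02)/2 × 0.25 = 6.81
  [2.25→3.25]: (26.02+17.94)/2 × 1 = 21.98
  [3.25→5.25]: (17.94+8.46)/2 × 2 = 26.4
  Sum = 111.305 µg/mL·hr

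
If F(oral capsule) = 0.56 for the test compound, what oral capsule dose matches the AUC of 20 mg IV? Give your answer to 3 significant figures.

For equal systemic exposure: F × D_ev = D_iv
D_ev = D_iv / F = 20 / 0.56 = 35.7143 mg

D_oral = 35.7 mg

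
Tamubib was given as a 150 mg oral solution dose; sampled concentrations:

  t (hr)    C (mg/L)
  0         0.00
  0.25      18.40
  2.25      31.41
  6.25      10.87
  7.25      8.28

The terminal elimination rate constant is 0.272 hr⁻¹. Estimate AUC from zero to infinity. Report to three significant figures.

Trapezoidal AUC_0→7.25:
  [0→0.25]: (0.00+18.40)/2 × 0.25 = 2.3
  [0.25→2.25]: (18.40+31.41)/2 × 2 = 49.81
  [2.25→6.25]: (31.41+10.87)/2 × 4 = 84.56
  [6.25→7.25]: (10.87+8.28)/2 × 1 = 9.575
  Sum = 146.245 mg/L·hr
Extrapolated tail: C_last / k_e = 8.28 / 0.272 = 30.441
AUC_0→∞ = 146.245 + 30.441 = 176.686 mg/L·hr

AUC = 177 mg/L·hr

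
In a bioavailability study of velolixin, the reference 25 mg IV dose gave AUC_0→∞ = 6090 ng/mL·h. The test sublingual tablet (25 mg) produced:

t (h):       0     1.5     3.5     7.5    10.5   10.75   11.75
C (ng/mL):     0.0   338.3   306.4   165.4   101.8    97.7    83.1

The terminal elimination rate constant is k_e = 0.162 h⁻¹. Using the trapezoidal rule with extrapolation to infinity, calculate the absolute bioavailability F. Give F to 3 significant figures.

Trapezoidal AUC_0→11.75 (sublingual tablet):
  [0→1.5]: (0.0+338.3)/2 × 1.5 = 253.725
  [1.5→3.5]: (338.3+306.4)/2 × 2 = 644.7
  [3.5→7.5]: (306.4+165.4)/2 × 4 = 943.6
  [7.5→10.5]: (165.4+101.8)/2 × 3 = 400.8
  [10.5→10.75]: (101.8+97.7)/2 × 0.25 = 24.9375
  [10.75→11.75]: (97.7+83.1)/2 × 1 = 90.4
  Sum = 2358.1625 ng/mL·h
Tail: C_last/k_e = 83.1/0.162 = 512.963
AUC_0→∞ (sublingual tablet) = 2358.1625 + 512.963 = 2871.1255 ng/mL·h
F = (AUC_ev/D_ev)/(AUC_iv/D_iv) = (2871.1255/25)/(6090/25) = 114.84502/243.6 = 0.4714

F = 0.471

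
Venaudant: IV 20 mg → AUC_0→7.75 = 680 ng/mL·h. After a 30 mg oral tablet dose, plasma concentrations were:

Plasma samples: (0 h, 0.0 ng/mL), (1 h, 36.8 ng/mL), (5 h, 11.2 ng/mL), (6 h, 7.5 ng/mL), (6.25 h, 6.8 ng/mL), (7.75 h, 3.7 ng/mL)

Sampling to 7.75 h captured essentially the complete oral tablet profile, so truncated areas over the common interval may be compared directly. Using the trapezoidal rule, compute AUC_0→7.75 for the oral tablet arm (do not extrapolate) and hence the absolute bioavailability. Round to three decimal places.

Trapezoidal AUC_0→7.75 (oral tablet):
  [0→1]: (0.0+36.8)/2 × 1 = 18.4
  [1→5]: (36.8+11.2)/2 × 4 = 96.0
  [5→6]: (11.2+7.5)/2 × 1 = 9.35
  [6→6.25]: (7.5+6.8)/2 × 0.25 = 1.7875
  [6.25→7.75]: (6.8+3.7)/2 × 1.5 = 7.875
  Sum = 133.4125 ng/mL·h
F = (AUC_ev/D_ev)/(AUC_iv/D_iv) = (133.4125/30)/(680/20) = 4.44708/34 = 0.1308

F = 0.131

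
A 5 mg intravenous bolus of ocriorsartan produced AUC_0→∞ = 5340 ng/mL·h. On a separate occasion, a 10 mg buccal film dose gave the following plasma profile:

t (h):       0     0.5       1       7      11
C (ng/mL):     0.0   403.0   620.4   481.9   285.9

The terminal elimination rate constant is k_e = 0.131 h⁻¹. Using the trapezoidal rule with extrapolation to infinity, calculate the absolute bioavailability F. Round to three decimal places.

Trapezoidal AUC_0→11 (buccal film):
  [0→0.5]: (0.0+403.0)/2 × 0.5 = 100.75
  [0.5→1]: (403.0+620.4)/2 × 0.5 = 255.85
  [1→7]: (620.4+481.9)/2 × 6 = 3306.9
  [7→11]: (481.9+285.9)/2 × 4 = 1535.6
  Sum = 5199.1 ng/mL·h
Tail: C_last/k_e = 285.9/0.131 = 2182.443
AUC_0→∞ (buccal film) = 5199.1 + 2182.443 = 7381.543 ng/mL·h
F = (AUC_ev/D_ev)/(AUC_iv/D_iv) = (7381.543/10)/(5340/5) = 738.1543/1068 = 0.6912

F = 0.691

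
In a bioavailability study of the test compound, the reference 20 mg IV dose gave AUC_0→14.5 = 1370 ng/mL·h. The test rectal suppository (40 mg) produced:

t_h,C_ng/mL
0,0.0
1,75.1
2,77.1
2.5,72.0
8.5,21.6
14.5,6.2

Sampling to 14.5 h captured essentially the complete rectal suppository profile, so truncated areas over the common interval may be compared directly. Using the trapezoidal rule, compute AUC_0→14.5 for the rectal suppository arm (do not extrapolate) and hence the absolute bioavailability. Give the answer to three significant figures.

F = 0.188

Trapezoidal AUC_0→14.5 (rectal suppository):
  [0→1]: (0.0+75.1)/2 × 1 = 37.55
  [1→2]: (75.1+77.1)/2 × 1 = 76.1
  [2→2.5]: (77.1+72.0)/2 × 0.5 = 37.275
  [2.5→8.5]: (72.0+21.6)/2 × 6 = 280.8
  [8.5→14.5]: (21.6+6.2)/2 × 6 = 83.4
  Sum = 515.125 ng/mL·h
F = (AUC_ev/D_ev)/(AUC_iv/D_iv) = (515.125/40)/(1370/20) = 12.878125/68.5 = 0.1880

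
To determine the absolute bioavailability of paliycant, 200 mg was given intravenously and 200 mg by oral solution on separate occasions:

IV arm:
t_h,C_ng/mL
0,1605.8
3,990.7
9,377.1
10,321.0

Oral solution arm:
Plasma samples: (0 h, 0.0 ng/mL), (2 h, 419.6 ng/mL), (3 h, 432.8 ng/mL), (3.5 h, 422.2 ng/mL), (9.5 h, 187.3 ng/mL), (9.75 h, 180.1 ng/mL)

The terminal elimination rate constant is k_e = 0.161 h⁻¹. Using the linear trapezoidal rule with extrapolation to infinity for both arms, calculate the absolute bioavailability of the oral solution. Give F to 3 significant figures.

Trapezoidal AUC_0→10 (IV):
  [0→3]: (1605.8+990.7)/2 × 3 = 3894.75
  [3→9]: (990.7+377.1)/2 × 6 = 4103.4
  [9→10]: (377.1+321.0)/2 × 1 = 349.05
  Sum = 8347.2 ng/mL·h
IV tail: 321.0/0.161 = 1993.789; AUC_iv,0→∞ = 8347.2 + 1993.789 = 10340.989 ng/mL·h
Trapezoidal AUC_0→9.75 (oral solution):
  [0→2]: (0.0+419.6)/2 × 2 = 419.6
  [2→3]: (419.6+432.8)/2 × 1 = 426.2
  [3→3.5]: (432.8+422.2)/2 × 0.5 = 213.75
  [3.5→9.5]: (422.2+187.3)/2 × 6 = 1828.5
  [9.5→9.75]: (187.3+180.1)/2 × 0.25 = 45.925
  Sum = 2933.975 ng/mL·h
oral solution tail: 180.1/0.161 = 1118.634; AUC_ev,0→∞ = 2933.975 + 1118.634 = 4052.609 ng/mL·h
F = (AUC_ev/D_ev)/(AUC_iv/D_iv) = (4052.609/200)/(10340.989/200) = 20.263045/51.704945 = 0.3919

F = 0.392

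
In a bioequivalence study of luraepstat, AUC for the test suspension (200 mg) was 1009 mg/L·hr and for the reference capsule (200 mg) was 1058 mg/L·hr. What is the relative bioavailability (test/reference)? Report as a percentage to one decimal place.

F_rel = (AUC_test/D_test) / (AUC_ref/D_ref)
      = (1009/200) / (1058/200)
      = 5.045 / 5.29 = 0.9537 = 95.37%

F_rel = 95.4%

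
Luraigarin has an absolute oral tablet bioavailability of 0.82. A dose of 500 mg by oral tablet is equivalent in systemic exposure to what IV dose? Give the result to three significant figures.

Systemic exposure from an extravascular dose = F × D_ev, so the equivalent IV dose is F × D_ev.
D_iv = F × D_ev = 0.82 × 500 = 410 mg

D_iv = 410 mg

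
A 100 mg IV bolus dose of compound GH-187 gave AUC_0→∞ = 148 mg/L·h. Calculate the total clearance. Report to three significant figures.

CL = Dose_iv / AUC_0→∞
   = 100 / 148 = 0.675676 L/h

CL = 0.676 L/h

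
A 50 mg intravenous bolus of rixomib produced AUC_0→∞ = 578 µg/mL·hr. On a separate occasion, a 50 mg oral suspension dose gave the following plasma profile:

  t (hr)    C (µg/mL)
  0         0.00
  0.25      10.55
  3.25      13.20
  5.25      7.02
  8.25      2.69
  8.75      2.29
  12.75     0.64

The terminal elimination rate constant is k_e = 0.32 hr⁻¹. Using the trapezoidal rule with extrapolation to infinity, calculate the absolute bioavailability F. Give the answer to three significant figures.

F = 0.140

Trapezoidal AUC_0→12.75 (oral suspension):
  [0→0.25]: (0.00+10.55)/2 × 0.25 = 1.31875
  [0.25→3.25]: (10.55+13.20)/2 × 3 = 35.625
  [3.25→5.25]: (13.20+7.02)/2 × 2 = 20.22
  [5.25→8.25]: (7.02+2.69)/2 × 3 = 14.565
  [8.25→8.75]: (2.69+2.29)/2 × 0.5 = 1.245
  [8.75→12.75]: (2.29+0.64)/2 × 4 = 5.86
  Sum = 78.83375 µg/mL·hr
Tail: C_last/k_e = 0.64/0.32 = 2.000
AUC_0→∞ (oral suspension) = 78.83375 + 2.000 = 80.83375 µg/mL·hr
F = (AUC_ev/D_ev)/(AUC_iv/D_iv) = (80.83375/50)/(578/50) = 1.616675/11.56 = 0.1399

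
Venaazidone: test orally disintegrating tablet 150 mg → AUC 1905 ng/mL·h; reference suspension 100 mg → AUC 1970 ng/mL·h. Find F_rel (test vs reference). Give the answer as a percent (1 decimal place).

F_rel = 64.5%

F_rel = (AUC_test/D_test) / (AUC_ref/D_ref)
      = (1905/150) / (1970/100)
      = 12.7 / 19.7 = 0.6447 = 64.47%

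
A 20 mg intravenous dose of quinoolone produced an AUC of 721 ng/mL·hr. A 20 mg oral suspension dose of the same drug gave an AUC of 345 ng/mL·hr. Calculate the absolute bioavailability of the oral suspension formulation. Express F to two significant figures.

F = 0.48

F = (AUC_ev / D_ev) / (AUC_iv / D_iv)
  = (345/20) / (721/20)
  = 17.25 / 36.05 = 0.4785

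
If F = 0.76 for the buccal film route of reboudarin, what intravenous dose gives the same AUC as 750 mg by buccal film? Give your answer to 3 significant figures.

D_iv = 570 mg

Systemic exposure from an extravascular dose = F × D_ev, so the equivalent IV dose is F × D_ev.
D_iv = F × D_ev = 0.76 × 750 = 570 mg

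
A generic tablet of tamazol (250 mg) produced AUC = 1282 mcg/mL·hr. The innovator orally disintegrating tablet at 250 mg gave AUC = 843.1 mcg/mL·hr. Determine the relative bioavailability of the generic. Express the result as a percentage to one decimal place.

F_rel = (AUC_test/D_test) / (AUC_ref/D_ref)
      = (1282/250) / (843.1/250)
      = 5.128 / 3.3724 = 1.5206 = 152.06%

F_rel = 152.1%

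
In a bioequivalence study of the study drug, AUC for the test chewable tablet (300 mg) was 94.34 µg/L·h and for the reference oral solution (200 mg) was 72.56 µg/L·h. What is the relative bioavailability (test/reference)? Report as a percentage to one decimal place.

F_rel = (AUC_test/D_test) / (AUC_ref/D_ref)
      = (94.34/300) / (72.56/200)
      = 0.314467 / 0.3628 = 0.8668 = 86.68%

F_rel = 86.7%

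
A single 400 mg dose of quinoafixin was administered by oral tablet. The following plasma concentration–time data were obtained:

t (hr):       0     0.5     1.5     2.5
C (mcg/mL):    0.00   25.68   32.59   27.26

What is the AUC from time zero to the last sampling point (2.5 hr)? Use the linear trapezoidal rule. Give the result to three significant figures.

AUC = 65.5 mcg/mL·hr

Trapezoidal AUC_0→2.5:
  [0→0.5]: (0.00+25.68)/2 × 0.5 = 6.42
  [0.5→1.5]: (25.68+32.59)/2 × 1 = 29.135
  [1.5→2.5]: (32.59+27.26)/2 × 1 = 29.925
  Sum = 65.48 mcg/mL·hr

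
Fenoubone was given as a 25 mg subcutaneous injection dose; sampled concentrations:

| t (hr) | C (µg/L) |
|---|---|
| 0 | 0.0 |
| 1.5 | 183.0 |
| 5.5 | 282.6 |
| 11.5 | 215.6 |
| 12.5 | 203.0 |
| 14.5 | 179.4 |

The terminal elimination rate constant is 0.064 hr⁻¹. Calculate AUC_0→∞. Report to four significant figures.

AUC = 5958 µg/L·hr

Trapezoidal AUC_0→14.5:
  [0→1.5]: (0.0+183.0)/2 × 1.5 = 137.25
  [1.5→5.5]: (183.0+282.6)/2 × 4 = 931.2
  [5.5→11.5]: (282.6+215.6)/2 × 6 = 1494.6
  [11.5→12.5]: (215.6+203.0)/2 × 1 = 209.3
  [12.5→14.5]: (203.0+179.4)/2 × 2 = 382.4
  Sum = 3154.75 µg/L·hr
Extrapolated tail: C_last / k_e = 179.4 / 0.064 = 2803.125
AUC_0→∞ = 3154.75 + 2803.125 = 5957.875 µg/L·hr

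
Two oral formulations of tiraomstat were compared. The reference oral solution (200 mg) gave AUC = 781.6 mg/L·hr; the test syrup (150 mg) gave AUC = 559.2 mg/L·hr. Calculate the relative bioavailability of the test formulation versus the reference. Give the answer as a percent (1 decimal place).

F_rel = 95.4%

F_rel = (AUC_test/D_test) / (AUC_ref/D_ref)
      = (559.2/150) / (781.6/200)
      = 3.728 / 3.908 = 0.9539 = 95.39%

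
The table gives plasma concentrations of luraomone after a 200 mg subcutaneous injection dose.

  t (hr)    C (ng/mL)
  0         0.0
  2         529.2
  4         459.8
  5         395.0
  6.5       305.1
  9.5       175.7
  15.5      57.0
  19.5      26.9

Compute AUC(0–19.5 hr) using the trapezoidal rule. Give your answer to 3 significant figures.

Trapezoidal AUC_0→19.5:
  [0→2]: (0.0+529.2)/2 × 2 = 529.2
  [2→4]: (529.2+459.8)/2 × 2 = 989.0
  [4→5]: (459.8+395.0)/2 × 1 = 427.4
  [5→6.5]: (395.0+305.1)/2 × 1.5 = 525.075
  [6.5→9.5]: (305.1+175.7)/2 × 3 = 721.2
  [9.5→15.5]: (175.7+57.0)/2 × 6 = 698.1
  [15.5→19.5]: (57.0+26.9)/2 × 4 = 167.8
  Sum = 4057.775 ng/mL·hr

AUC = 4060 ng/mL·hr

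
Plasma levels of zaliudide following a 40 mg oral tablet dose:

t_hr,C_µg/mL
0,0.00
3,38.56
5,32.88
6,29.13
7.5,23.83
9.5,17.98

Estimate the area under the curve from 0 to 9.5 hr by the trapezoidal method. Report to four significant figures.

Trapezoidal AUC_0→9.5:
  [0→3]: (0.00+38.56)/2 × 3 = 57.84
  [3→5]: (38.56+32.88)/2 × 2 = 71.44
  [5→6]: (32.88+29.13)/2 × 1 = 31.005
  [6→7.5]: (29.13+23.83)/2 × 1.5 = 39.72
  [7.5→9.5]: (23.83+17.98)/2 × 2 = 41.81
  Sum = 241.815 µg/mL·hr

AUC = 241.8 µg/mL·hr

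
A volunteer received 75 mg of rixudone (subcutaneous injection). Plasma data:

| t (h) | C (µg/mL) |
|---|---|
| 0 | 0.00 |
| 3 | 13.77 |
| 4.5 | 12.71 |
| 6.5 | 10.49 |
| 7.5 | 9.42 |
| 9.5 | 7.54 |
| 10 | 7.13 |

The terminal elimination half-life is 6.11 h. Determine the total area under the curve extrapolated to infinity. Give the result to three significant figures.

AUC = 157 µg/mL·h

Trapezoidal AUC_0→10:
  [0→3]: (0.00+13.77)/2 × 3 = 20.655
  [3→4.5]: (13.77+12.71)/2 × 1.5 = 19.86
  [4.5→6.5]: (12.71+10.49)/2 × 2 = 23.2
  [6.5→7.5]: (10.49+9.42)/2 × 1 = 9.955
  [7.5→9.5]: (9.42+7.54)/2 × 2 = 16.96
  [9.5→10]: (7.54+7.13)/2 × 0.5 = 3.6675
  Sum = 94.2975 µg/mL·h
k_e = ln2 / t½ = 0.693147 / 6.11 = 0.1134 h^-1
Extrapolated tail: C_last / k_e = 7.13 / 0.1134 = 62.875
AUC_0→∞ = 94.2975 + 62.875 = 157.1725 µg/mL·h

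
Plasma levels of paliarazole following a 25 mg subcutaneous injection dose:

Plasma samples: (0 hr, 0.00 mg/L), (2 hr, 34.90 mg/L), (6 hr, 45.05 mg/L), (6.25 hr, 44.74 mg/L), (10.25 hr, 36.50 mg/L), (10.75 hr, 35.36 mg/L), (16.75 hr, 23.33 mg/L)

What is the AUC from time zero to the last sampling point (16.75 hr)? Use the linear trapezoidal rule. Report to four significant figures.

Trapezoidal AUC_0→16.75:
  [0→2]: (0.00+34.90)/2 × 2 = 34.9
  [2→6]: (34.90+45.05)/2 × 4 = 159.9
  [6→6.25]: (45.05+44.74)/2 × 0.25 = 11.22375
  [6.25→10.25]: (44.74+36.50)/2 × 4 = 162.48
  [10.25→10.75]: (36.50+35.36)/2 × 0.5 = 17.965
  [10.75→16.75]: (35.36+23.33)/2 × 6 = 176.07
  Sum = 562.53875 mg/L·hr

AUC = 562.5 mg/L·hr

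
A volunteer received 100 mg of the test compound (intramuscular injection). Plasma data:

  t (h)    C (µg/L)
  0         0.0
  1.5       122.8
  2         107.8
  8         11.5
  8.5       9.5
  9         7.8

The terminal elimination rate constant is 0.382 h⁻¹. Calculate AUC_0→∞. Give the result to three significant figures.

AUC = 538 µg/L·h

Trapezoidal AUC_0→9:
  [0→1.5]: (0.0+122.8)/2 × 1.5 = 92.1
  [1.5→2]: (122.8+107.8)/2 × 0.5 = 57.65
  [2→8]: (107.8+11.5)/2 × 6 = 357.9
  [8→8.5]: (11.5+9.5)/2 × 0.5 = 5.25
  [8.5→9]: (9.5+7.8)/2 × 0.5 = 4.325
  Sum = 517.225 µg/L·h
Extrapolated tail: C_last / k_e = 7.8 / 0.382 = 20.419
AUC_0→∞ = 517.225 + 20.419 = 537.644 µg/L·h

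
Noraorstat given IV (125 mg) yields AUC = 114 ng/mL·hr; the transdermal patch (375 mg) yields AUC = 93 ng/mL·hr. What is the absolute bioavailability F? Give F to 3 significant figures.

F = (AUC_ev / D_ev) / (AUC_iv / D_iv)
  = (93/375) / (114/125)
  = 0.248 / 0.912 = 0.2719

F = 0.272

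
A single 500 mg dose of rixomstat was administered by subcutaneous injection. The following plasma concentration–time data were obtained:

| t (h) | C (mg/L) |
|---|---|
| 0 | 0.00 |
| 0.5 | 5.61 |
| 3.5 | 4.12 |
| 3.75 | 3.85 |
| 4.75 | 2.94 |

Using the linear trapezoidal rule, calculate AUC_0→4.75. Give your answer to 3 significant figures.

Trapezoidal AUC_0→4.75:
  [0→0.5]: (0.00+5.61)/2 × 0.5 = 1.4025
  [0.5→3.5]: (5.61+4.12)/2 × 3 = 14.595
  [3.5→3.75]: (4.12+3.85)/2 × 0.25 = 0.99625
  [3.75→4.75]: (3.85+2.94)/2 × 1 = 3.395
  Sum = 20.38875 mg/L·h

AUC = 20.4 mg/L·h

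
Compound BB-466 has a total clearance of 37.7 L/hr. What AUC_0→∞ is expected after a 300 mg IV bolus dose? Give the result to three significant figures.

AUC_0→∞ = Dose_iv / CL
        = 300 / 37.7 = 7.95756 mg/L·hr

AUC = 7.96 mg/L·hr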